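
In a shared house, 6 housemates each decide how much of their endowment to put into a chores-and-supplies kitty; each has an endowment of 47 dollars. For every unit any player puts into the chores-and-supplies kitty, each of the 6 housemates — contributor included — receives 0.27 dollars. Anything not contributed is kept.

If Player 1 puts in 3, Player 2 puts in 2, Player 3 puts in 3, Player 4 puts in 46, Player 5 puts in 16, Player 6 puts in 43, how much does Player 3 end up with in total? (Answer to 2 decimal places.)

74.51 dollars

Total contributed: 3 + 2 + 3 + 46 + 16 + 43 = 113.
Each receives 0.27 × 113 = 30.51 from the chores-and-supplies kitty.
Player 3 keeps 47 − 3 = 44, so Player 3's payoff is 44 + 30.51 = 74.51.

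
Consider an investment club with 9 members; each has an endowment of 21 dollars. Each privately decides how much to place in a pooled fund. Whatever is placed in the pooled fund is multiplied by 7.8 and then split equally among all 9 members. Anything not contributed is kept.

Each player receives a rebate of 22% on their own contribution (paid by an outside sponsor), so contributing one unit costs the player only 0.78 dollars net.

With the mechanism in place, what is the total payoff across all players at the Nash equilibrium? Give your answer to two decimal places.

With the mechanism, a contributed unit returns (7.8/9) / 0.78 = 1.1111 per unit of net cost to the contributor — now above 1 — so contributing fully is weakly dominant for every player.
So the Nash equilibrium is full contribution by all 9; the group earns 9 × (21 × 0.22 + 7.8 × 21) = 1515.78.

1515.78 dollars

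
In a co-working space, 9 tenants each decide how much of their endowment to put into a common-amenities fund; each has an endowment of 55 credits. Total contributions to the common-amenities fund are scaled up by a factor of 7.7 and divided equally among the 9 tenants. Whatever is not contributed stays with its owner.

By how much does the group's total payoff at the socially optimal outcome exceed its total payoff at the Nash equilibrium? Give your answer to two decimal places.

3316.50 credits

Each contributed unit returns 7.7/9 = 0.8556 to its contributor — below 1 — so contributing 0 is dominant for every player. At the Nash equilibrium everyone keeps their 55, and the group total is 9 × 55 = 495.
Each contributed unit returns 7.700 to the group as a whole (0.8556 to each of 9 players), which exceeds 1, so the social optimum is full contribution: group total = 7.700 × 495 = 3811.50.
Efficiency loss = 3811.50 − 495 = 3316.50.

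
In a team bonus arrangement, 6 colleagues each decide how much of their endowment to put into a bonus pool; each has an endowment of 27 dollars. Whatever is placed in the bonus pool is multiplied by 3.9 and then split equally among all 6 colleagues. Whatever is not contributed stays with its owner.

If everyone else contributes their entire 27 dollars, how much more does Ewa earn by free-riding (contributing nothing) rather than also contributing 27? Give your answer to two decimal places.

Switching from a contribution of 27 to 0 lets Ewa keep an extra 27 dollars, but lowers the bonus pool by 27, which costs Ewa their own share of that drop: 3.9/6 × 27 = 17.55.
Net gain = 27 − 17.55 = 9.45. The private return per contributed unit (0.6500) is below 1, so free-riding is indeed the best response regardless of what the others do.

9.45 dollars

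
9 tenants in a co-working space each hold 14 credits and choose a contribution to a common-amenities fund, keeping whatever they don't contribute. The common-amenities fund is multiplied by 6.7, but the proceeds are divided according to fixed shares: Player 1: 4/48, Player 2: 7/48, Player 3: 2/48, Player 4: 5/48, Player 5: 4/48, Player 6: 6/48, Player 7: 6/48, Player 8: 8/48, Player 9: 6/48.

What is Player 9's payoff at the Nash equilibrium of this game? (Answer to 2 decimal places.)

For player j, contributing a unit is worthwhile iff 6.7 × (j's share) ≥ 1, i.e. iff j's share is at least 0.1493.
Only Player 8 (8/48) clears that bar, contributing 14; the remaining 8 contribute 0. Total contributed: 14.
Player 9 keeps 14 and receives 6.7 × 14 × 6/48 = 11.73 from the common-amenities fund, for a payoff of 25.73.

25.73 credits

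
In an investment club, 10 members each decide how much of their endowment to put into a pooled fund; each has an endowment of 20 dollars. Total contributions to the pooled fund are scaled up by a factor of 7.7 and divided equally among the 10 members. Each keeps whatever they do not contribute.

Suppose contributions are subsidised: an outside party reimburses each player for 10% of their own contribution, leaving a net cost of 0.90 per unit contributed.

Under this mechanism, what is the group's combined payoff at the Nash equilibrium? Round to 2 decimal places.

200.00 dollars

Even with the mechanism, each unit contributed returns only (7.7/10) / 0.90 = 0.8556 per unit of net cost, so contributing nothing is still dominant.
At the Nash equilibrium no one contributes; group total payoff = 10 × 20 = 200.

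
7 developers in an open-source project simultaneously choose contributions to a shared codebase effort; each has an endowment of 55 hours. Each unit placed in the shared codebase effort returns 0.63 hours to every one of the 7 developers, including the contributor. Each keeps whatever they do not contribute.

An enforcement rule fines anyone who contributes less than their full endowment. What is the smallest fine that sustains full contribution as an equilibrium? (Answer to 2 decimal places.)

Given the others contribute fully, the best deviation is to contribute 0 (any partial contribution still incurs the fine and gives up units whose private return 0.63 is below 1).
Deviating from 55 to 0 saves 55 hours but forfeits the deviator's share of the drop in the shared codebase effort: 0.63 × 55 = 34.65.
So the deviation gain is 55 − 34.65 = 20.35, and the fine must be at least 20.35 hours to wipe it out.

20.35 hours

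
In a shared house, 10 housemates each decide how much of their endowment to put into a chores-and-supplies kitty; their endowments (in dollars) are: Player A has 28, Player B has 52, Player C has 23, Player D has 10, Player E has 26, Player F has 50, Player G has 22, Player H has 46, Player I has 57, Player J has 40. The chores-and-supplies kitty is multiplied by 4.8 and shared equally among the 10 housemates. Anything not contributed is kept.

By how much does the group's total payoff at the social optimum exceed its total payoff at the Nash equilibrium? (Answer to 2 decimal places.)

1345.20 dollars

The private return per contributed unit is 4.8/10 = 0.4800 < 1 for every player regardless of endowment, so the Nash equilibrium is zero contribution and the group total is Σ E_j = 28 + 52 + 23 + 10 + 26 + 50 + 22 + 46 + 57 + 40 = 354.
Each contributed unit returns 4.800 to the group, so the social optimum is full contribution by everyone: group total = 4.800 × 354 = 1699.20.
Efficiency loss = (4.800 − 1) × 354 = 1345.20.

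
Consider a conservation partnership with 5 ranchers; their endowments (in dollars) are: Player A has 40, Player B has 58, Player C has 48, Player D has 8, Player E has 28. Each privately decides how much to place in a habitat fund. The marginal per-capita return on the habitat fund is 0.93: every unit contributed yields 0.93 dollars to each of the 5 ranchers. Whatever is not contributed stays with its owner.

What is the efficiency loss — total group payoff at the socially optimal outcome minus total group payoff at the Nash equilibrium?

664.30 dollars

The private return per contributed unit is 0.93 < 1 for everyone, so the Nash equilibrium is zero contribution and the group total is Σ E_j = 40 + 58 + 48 + 8 + 28 = 182.
Each contributed unit returns 4.650 to the group, so the social optimum is full contribution by everyone: group total = 4.650 × 182 = 846.30.
Efficiency loss = (4.650 − 1) × 182 = 664.30.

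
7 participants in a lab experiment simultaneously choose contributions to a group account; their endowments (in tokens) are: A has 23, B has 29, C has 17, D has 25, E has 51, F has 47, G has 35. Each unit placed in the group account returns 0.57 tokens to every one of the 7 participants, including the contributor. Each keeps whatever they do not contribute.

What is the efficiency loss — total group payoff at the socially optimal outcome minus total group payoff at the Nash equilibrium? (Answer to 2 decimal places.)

678.73 tokens

The private return per contributed unit is 0.57 < 1 for everyone, so the Nash equilibrium is zero contribution and the group total is Σ E_j = 23 + 29 + 17 + 25 + 51 + 47 + 35 = 227.
Each contributed unit returns 3.990 to the group, so the social optimum is full contribution by everyone: group total = 3.990 × 227 = 905.73.
Efficiency loss = (3.990 − 1) × 227 = 678.73.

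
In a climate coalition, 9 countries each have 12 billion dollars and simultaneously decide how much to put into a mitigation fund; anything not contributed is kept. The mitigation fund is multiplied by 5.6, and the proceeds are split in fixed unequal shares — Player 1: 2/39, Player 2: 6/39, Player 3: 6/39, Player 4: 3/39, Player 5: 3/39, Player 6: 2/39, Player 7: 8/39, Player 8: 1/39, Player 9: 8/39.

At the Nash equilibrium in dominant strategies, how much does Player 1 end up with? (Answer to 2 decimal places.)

Player j's private return per contributed unit is 5.6 × (j's share). Contributing is weakly dominant for j when that share is at least 1/5.6 = 0.1786, and contributing 0 is dominant otherwise.
The shares above 0.1786 belong to Player 7 and Player 9, contributing 12 each; the remaining 7 contribute 0. Total contributed: 24.
Player 1 keeps 12 and receives 5.6 × 24 × 2/39 = 6.89 from the mitigation fund, for a payoff of 18.89.

18.89 billion dollars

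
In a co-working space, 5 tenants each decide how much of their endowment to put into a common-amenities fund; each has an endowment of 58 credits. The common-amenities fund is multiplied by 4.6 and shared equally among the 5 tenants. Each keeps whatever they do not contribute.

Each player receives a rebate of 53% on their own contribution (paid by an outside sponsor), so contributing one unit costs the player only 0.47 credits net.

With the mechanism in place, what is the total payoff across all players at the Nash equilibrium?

1487.70 credits

The effective private return per unit is now (4.6/5) / 0.47 = 1.9574 > 1, so every player's dominant strategy flips to full contribution.
At the Nash equilibrium everyone contributes 58. Group total payoff = 5 × (58 × 0.53 + 4.6 × 58) = 1487.70.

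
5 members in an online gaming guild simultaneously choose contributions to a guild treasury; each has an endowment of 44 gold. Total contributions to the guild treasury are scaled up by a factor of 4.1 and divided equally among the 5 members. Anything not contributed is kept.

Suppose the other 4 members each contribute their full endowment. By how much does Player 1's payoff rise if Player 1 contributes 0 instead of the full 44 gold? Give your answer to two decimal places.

Switching from a contribution of 44 to 0 lets Player 1 keep an extra 44 gold, but lowers the guild treasury by 44, which costs Player 1 their own share of that drop: 4.1/5 × 44 = 36.08.
Net gain = 44 − 36.08 = 7.92. The private return per contributed unit (0.8200) is below 1, so free-riding is indeed the best response regardless of what the others do.

7.92 gold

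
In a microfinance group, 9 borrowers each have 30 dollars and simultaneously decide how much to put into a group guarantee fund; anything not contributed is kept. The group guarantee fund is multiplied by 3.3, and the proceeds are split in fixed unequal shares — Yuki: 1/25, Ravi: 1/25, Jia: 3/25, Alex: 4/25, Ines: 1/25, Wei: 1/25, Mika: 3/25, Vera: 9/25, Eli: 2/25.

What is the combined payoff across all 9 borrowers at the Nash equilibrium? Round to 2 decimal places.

339.00 dollars

For player j, contributing a unit is worthwhile iff 3.3 × (j's share) ≥ 1, i.e. iff j's share is at least 0.3030.
Vera alone (share 9/25) is above the threshold, contributing 30; the remaining 8 contribute 0. Total contributed: 30.
The group guarantee fund pays out 3.3 × 30 = 99.00 in total (split across the unequal shares, but the aggregate is all that matters for the group sum).
The 8 free-riders keep 30 each, adding 240. Group total = 240 + 99.00 = 339.00.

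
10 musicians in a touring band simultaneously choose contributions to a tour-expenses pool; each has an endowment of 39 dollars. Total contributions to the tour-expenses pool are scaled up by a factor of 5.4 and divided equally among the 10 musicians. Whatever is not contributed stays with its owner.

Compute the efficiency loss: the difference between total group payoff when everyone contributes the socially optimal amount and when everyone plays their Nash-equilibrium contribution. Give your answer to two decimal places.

Each contributed unit returns 5.4/10 = 0.5400 to its contributor — below 1 — so contributing 0 is dominant for every player. At the Nash equilibrium everyone keeps their 39, and the group total is 10 × 39 = 390.
Each contributed unit returns 5.400 to the group as a whole (0.5400 to each of 10 players), which exceeds 1, so the social optimum is full contribution: group total = 5.400 × 390 = 2106.00.
Efficiency loss = 2106.00 − 390 = 1716.00.

1716.00 dollars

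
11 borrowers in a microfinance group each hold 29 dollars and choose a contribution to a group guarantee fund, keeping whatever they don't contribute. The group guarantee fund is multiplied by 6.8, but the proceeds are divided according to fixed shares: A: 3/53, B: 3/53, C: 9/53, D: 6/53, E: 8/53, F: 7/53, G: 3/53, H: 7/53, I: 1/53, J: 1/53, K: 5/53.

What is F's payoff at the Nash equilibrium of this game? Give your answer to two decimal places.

81.09 dollars

For player j, contributing a unit is worthwhile iff 6.8 × (j's share) ≥ 1, i.e. iff j's share is at least 0.1471.
C and E are above the threshold, contributing 29 each; the remaining 9 contribute 0. Total contributed: 58.
F keeps 29 and receives 6.8 × 58 × 7/53 = 52.09 from the group guarantee fund, for a payoff of 81.09.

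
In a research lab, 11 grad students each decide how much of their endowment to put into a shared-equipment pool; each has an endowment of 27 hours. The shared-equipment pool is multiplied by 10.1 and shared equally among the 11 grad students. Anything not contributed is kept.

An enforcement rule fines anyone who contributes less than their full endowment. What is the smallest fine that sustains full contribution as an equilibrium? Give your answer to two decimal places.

Given the others contribute fully, the best deviation is to contribute 0 (any partial contribution still incurs the fine and gives up units whose private return 0.9182 is below 1).
Deviating from 27 to 0 saves 27 hours but forfeits the deviator's share of the drop in the shared-equipment pool: 10.1/11 × 27 = 24.79.
So the deviation gain is 27 − 24.79 = 2.21, and the fine must be at least 2.21 hours to wipe it out.

2.21 hours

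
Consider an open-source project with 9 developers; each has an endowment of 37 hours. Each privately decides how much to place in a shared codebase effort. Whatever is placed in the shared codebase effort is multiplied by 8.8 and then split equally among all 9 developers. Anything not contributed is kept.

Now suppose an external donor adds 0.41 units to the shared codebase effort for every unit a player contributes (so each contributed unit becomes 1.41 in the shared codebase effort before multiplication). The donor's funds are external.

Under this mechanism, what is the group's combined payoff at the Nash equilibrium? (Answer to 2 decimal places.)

Under the mechanism each unit contributed yields 8.8 × 1.41 / 9 = 1.3787 back to its contributor per unit of net cost, which exceeds 1, making full contribution the dominant choice for everyone.
At the Nash equilibrium everyone contributes 37. Group total payoff = 8.8 × 1.41 × 333 = 4131.86.

4131.86 hours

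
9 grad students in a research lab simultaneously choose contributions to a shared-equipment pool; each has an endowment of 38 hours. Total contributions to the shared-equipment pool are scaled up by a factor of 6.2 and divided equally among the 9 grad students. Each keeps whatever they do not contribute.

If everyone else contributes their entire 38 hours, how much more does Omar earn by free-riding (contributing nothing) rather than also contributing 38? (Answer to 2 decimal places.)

11.82 hours

Switching from a contribution of 38 to 0 lets Omar keep an extra 38 hours, but lowers the shared-equipment pool by 38, which costs Omar their own share of that drop: 6.2/9 × 38 = 26.18.
Net gain = 38 − 26.18 = 11.82. The private return per contributed unit (0.6889) is below 1, so free-riding is indeed the best response regardless of what the others do.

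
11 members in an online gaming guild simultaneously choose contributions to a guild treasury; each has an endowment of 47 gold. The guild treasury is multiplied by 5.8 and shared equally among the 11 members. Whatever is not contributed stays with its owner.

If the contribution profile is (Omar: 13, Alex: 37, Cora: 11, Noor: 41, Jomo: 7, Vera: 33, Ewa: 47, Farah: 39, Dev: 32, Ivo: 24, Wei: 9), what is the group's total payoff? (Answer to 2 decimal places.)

1923.40 gold

Total contributed: 13 + 37 + 11 + 41 + 7 + 33 + 47 + 39 + 32 + 24 + 9 = 293; total kept: 11 × 47 − 293 = 224.
The guild treasury pays out 5.8 × 293 = 1699.40 in aggregate.
Group total = 224 + 1699.40 = 1923.40.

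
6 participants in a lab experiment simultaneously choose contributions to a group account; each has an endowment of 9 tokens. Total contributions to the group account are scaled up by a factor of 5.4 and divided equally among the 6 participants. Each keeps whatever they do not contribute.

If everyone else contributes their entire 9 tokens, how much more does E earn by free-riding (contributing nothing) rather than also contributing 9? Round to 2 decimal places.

Switching from a contribution of 9 to 0 lets E keep an extra 9 tokens, but lowers the group account by 9, which costs E their own share of that drop: 5.4/6 × 9 = 8.10.
Net gain = 9 − 8.10 = 0.90. The private return per contributed unit (0.9000) is below 1, so free-riding is indeed the best response regardless of what the others do.

0.90 tokens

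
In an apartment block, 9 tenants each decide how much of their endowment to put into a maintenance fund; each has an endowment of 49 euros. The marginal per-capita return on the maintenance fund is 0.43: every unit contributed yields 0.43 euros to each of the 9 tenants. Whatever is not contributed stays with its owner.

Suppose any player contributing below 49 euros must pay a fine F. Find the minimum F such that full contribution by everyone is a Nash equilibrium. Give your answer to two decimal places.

27.93 euros

Given the others contribute fully, the best deviation is to contribute 0 (any partial contribution still incurs the fine and gives up units whose private return 0.43 is below 1).
Deviating from 49 to 0 saves 49 euros but forfeits the deviator's share of the drop in the maintenance fund: 0.43 × 49 = 21.07.
So the deviation gain is 49 − 21.07 = 27.93, and the fine must be at least 27.93 euros to wipe it out.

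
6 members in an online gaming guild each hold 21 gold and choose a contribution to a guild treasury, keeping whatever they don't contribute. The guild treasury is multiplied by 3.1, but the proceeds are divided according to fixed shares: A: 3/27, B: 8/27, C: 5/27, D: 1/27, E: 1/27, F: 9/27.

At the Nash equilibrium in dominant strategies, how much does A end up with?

For player j, contributing a unit is worthwhile iff 3.1 × (j's share) ≥ 1, i.e. iff j's share is at least 0.3226.
F alone (share 9/27) is above the threshold, contributing 21; the remaining 5 contribute 0. Total contributed: 21.
A keeps 21 and receives 3.1 × 21 × 3/27 = 7.23 from the guild treasury, for a payoff of 28.23.

28.23 gold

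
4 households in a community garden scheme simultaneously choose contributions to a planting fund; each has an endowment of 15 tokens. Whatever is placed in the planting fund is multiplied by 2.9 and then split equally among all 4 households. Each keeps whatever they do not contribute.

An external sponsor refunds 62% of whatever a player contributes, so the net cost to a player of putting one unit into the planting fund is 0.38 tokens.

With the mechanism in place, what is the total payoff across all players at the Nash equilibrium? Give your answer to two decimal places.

211.20 tokens

Under the mechanism each unit contributed yields (2.9/4) / 0.38 = 1.9079 back to its contributor per unit of net cost, which exceeds 1, making full contribution the dominant choice for everyone.
So the Nash equilibrium is full contribution by all 4; the group earns 4 × (15 × 0.62 + 2.9 × 15) = 211.20.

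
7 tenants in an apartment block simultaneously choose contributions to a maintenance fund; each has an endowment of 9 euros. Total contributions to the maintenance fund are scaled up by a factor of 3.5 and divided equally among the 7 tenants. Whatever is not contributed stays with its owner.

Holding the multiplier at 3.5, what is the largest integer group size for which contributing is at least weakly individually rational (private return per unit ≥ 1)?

Private return per unit is 3.5/(group size), which is ≥ 1 whenever the group size is ≤ 3.5.
The largest such integer is 3.

3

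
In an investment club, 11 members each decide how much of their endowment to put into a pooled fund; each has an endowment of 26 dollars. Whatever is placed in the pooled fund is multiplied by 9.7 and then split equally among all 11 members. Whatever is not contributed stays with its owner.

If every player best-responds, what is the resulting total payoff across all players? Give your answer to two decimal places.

286.00 dollars

Each contributed unit returns 9.7/11 = 0.8818 to its contributor — below 1 — so contributing 0 is dominant for every player. At the Nash equilibrium everyone keeps their 26, and the group total is 11 × 26 = 286.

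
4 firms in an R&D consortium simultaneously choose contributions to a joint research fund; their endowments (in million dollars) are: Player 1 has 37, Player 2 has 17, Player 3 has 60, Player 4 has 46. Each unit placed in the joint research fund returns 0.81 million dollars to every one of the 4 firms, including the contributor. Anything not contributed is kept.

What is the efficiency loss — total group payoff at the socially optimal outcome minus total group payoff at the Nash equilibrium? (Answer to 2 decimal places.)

The private return per contributed unit is 0.81 < 1 for everyone, so the Nash equilibrium is zero contribution and the group total is Σ E_j = 37 + 17 + 60 + 46 = 160.
Each contributed unit returns 3.240 to the group, so the social optimum is full contribution by everyone: group total = 3.240 × 160 = 518.40.
Efficiency loss = (3.240 − 1) × 160 = 358.40.

358.40 million dollars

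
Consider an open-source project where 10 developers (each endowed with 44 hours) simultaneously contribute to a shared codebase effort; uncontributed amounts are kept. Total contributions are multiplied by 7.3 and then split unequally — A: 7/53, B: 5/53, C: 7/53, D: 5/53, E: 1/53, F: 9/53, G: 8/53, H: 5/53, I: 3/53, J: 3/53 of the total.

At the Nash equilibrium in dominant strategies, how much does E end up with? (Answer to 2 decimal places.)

56.12 hours

For player j, contributing a unit is worthwhile iff 7.3 × (j's share) ≥ 1, i.e. iff j's share is at least 0.1370.
F and G clear that bar, contributing 44 each; the remaining 8 contribute 0. Total contributed: 88.
E keeps 44 and receives 7.3 × 88 × 1/53 = 12.12 from the shared codebase effort, for a payoff of 56.12.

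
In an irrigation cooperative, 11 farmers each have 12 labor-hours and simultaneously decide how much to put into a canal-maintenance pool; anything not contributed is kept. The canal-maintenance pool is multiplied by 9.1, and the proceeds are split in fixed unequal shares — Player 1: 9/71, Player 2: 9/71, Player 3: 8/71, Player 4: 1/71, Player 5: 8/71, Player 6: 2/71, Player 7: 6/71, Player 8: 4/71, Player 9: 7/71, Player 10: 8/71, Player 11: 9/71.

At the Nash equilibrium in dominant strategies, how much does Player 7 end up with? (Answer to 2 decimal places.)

67.37 labor-hours

A player with share s gets back 9.1·s per unit contributed, so full contribution is dominant for anyone with s > 1/9.1 = 0.1099 and zero contribution is dominant for anyone below.
Player 1, Player 2, Player 3, Player 5, Player 10 and Player 11 are above the threshold, contributing 12 each; the remaining 5 contribute 0. Total contributed: 72.
Player 7 keeps 12 and receives 9.1 × 72 × 6/71 = 55.37 from the canal-maintenance pool, for a payoff of 67.37.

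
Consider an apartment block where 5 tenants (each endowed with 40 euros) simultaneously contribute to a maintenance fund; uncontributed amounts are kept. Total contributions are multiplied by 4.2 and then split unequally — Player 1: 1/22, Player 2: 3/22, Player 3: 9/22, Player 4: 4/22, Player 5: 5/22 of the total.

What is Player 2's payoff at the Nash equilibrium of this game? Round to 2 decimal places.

For player j, contributing a unit is worthwhile iff 4.2 × (j's share) ≥ 1, i.e. iff j's share is at least 0.2381.
Only Player 3 (9/22) clears that bar, contributing 40; the remaining 4 contribute 0. Total contributed: 40.
Player 2 keeps 40 and receives 4.2 × 40 × 3/22 = 22.91 from the maintenance fund, for a payoff of 62.91.

62.91 euros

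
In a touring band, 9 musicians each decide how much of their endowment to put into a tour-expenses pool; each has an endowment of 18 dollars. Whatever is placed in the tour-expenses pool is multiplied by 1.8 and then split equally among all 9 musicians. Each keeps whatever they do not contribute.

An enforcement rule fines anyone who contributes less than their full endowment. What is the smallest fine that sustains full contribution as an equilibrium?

Given the others contribute fully, the best deviation is to contribute 0 (any partial contribution still incurs the fine and gives up units whose private return 0.2000 is below 1).
Deviating from 18 to 0 saves 18 dollars but forfeits the deviator's share of the drop in the tour-expenses pool: 1.8/9 × 18 = 3.60.
So the deviation gain is 18 − 3.60 = 14.40, and the fine must be at least 14.40 dollars to wipe it out.

14.40 dollars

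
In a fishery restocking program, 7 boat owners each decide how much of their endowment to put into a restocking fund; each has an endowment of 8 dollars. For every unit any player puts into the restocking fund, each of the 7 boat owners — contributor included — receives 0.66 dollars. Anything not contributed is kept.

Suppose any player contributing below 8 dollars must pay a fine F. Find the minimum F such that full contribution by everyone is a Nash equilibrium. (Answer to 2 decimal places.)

2.72 dollars

Given the others contribute fully, the best deviation is to contribute 0 (any partial contribution still incurs the fine and gives up units whose private return 0.66 is below 1).
Deviating from 8 to 0 saves 8 dollars but forfeits the deviator's share of the drop in the restocking fund: 0.66 × 8 = 5.28.
So the deviation gain is 8 − 5.28 = 2.72, and the fine must be at least 2.72 dollars to wipe it out.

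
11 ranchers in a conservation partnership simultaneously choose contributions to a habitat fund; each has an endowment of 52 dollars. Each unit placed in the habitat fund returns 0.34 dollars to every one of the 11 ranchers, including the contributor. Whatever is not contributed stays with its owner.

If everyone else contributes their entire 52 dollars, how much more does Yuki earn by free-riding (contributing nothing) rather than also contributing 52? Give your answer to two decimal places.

34.32 dollars

Switching from a contribution of 52 to 0 lets Yuki keep an extra 52 dollars, but lowers the habitat fund by 52, which costs Yuki their own share of that drop: 0.34 × 52 = 17.68.
Net gain = 52 − 17.68 = 34.32. The private return per contributed unit (0.34) is below 1, so free-riding is indeed the best response regardless of what the others do.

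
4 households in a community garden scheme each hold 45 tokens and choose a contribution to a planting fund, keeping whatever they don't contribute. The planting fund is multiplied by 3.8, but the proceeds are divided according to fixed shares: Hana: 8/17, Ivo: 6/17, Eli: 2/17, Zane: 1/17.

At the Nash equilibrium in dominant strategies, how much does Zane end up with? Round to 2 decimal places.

Player j's private return per contributed unit is 3.8 × (j's share). Contributing is weakly dominant for j when that share is at least 1/3.8 = 0.2632, and contributing 0 is dominant otherwise.
Hana and Ivo are above the threshold, contributing 45 each; the remaining 2 contribute 0. Total contributed: 90.
Zane keeps 45 and receives 3.8 × 90 × 1/17 = 20.12 from the planting fund, for a payoff of 65.12.

65.12 tokens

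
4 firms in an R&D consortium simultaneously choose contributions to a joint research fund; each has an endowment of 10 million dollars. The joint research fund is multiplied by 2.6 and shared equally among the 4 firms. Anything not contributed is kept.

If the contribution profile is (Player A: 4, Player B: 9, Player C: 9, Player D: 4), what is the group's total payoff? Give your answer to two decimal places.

Total contributed: 4 + 9 + 9 + 4 = 26; total kept: 4 × 10 − 26 = 14.
The joint research fund pays out 2.6 × 26 = 67.60 in aggregate.
Group total = 14 + 67.60 = 81.60.

81.60 million dollars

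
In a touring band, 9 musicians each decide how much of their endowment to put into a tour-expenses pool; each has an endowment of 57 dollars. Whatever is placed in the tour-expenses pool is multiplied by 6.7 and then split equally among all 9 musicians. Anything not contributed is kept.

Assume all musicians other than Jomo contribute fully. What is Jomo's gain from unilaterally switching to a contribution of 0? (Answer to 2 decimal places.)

14.57 dollars

Switching from a contribution of 57 to 0 lets Jomo keep an extra 57 dollars, but lowers the tour-expenses pool by 57, which costs Jomo their own share of that drop: 6.7/9 × 57 = 42.43.
Net gain = 57 − 42.43 = 14.57. The private return per contributed unit (0.7444) is below 1, so free-riding is indeed the best response regardless of what the others do.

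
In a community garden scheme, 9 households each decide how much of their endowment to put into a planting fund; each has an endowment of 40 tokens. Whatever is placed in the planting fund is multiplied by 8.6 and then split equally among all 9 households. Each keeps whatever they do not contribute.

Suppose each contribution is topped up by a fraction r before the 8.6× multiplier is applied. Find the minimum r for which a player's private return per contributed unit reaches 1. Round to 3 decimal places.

With matching at rate r, one contributed unit becomes (1 + r) in the planting fund and returns 8.6 × (1 + r) / 9 to the contributor.
Setting this equal to 1: 1 + r = 9/8.6 = 1.0465.
So the minimum matching rate is r = 1.0465 − 1 = 0.047.

0.047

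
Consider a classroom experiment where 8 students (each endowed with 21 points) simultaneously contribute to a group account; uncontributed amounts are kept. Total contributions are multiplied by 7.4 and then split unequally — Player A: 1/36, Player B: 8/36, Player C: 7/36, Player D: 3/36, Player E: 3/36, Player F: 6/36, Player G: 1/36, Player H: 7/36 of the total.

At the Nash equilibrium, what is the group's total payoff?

705.60 points

Player j's private return per contributed unit is 7.4 × (j's share). Contributing is weakly dominant for j when that share is at least 1/7.4 = 0.1351, and contributing 0 is dominant otherwise.
Player B, Player C, Player F and Player H are above the threshold, contributing 21 each; the remaining 4 contribute 0. Total contributed: 84.
The group account pays out 7.4 × 84 = 621.60 in total (split across the unequal shares, but the aggregate is all that matters for the group sum).
The 4 free-riders keep 21 each, adding 84. Group total = 84 + 621.60 = 705.60.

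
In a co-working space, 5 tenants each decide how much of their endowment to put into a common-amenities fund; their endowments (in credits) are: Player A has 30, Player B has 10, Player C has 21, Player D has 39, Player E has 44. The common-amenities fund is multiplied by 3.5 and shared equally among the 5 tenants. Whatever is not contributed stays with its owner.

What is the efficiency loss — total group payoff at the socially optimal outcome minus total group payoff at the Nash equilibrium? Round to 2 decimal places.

The private return per contributed unit is 3.5/5 = 0.7000 < 1 for every player regardless of endowment, so the Nash equilibrium is zero contribution and the group total is Σ E_j = 30 + 10 + 21 + 39 + 44 = 144.
Each contributed unit returns 3.500 to the group, so the social optimum is full contribution by everyone: group total = 3.500 × 144 = 504.00.
Efficiency loss = (3.500 − 1) × 144 = 360.00.

360.00 credits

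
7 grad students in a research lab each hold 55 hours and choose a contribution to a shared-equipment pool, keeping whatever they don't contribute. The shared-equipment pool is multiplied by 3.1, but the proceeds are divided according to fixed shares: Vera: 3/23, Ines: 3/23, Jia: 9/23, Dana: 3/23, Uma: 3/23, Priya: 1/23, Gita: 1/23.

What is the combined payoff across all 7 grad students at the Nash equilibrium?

Player j's private return per contributed unit is 3.1 × (j's share). Contributing is weakly dominant for j when that share is at least 1/3.1 = 0.3226, and contributing 0 is dominant otherwise.
Only Jia (9/23) clears that bar, contributing 55; the remaining 6 contribute 0. Total contributed: 55.
The shared-equipment pool pays out 3.1 × 55 = 170.50 in total (split across the unequal shares, but the aggregate is all that matters for the group sum).
The 6 free-riders keep 55 each, adding 330. Group total = 330 + 170.50 = 500.50.

500.50 hours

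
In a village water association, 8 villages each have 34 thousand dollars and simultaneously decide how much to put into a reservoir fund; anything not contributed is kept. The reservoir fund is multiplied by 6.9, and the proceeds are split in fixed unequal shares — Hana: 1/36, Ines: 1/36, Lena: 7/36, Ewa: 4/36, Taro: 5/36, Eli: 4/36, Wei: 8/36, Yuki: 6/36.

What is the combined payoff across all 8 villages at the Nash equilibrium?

Each unit j contributes comes back to j as 6.9 × (j's share), so j prefers to contribute only if that share exceeds 1/6.9 = 0.1449; otherwise keeping the unit dominates.
The shares above 0.1449 belong to Lena, Wei and Yuki, contributing 34 each; the remaining 5 contribute 0. Total contributed: 102.
The reservoir fund pays out 6.9 × 102 = 703.80 in total (split across the unequal shares, but the aggregate is all that matters for the group sum).
The 5 free-riders keep 34 each, adding 170. Group total = 170 + 703.80 = 873.80.

873.80 thousand dollars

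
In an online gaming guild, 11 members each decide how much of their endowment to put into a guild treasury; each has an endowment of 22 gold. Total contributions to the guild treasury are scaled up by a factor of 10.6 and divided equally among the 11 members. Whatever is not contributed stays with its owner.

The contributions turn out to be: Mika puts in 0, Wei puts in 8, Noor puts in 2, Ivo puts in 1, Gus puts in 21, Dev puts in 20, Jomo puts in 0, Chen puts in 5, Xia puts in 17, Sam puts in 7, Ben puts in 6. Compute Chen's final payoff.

Total contributed: 0 + 8 + 2 + 1 + 21 + 20 + 0 + 5 + 17 + 7 + 6 = 87.
Each receives 10.6 × 87 / 11 = 83.84 from the guild treasury.
Chen keeps 22 − 5 = 17, so Chen's payoff is 17 + 83.84 = 100.84.

100.84 gold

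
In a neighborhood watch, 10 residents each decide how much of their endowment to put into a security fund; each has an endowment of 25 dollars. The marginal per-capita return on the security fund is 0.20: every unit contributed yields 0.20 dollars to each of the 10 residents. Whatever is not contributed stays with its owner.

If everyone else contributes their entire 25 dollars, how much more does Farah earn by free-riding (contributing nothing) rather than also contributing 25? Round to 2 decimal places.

Switching from a contribution of 25 to 0 lets Farah keep an extra 25 dollars, but lowers the security fund by 25, which costs Farah their own share of that drop: 0.20 × 25 = 5.00.
Net gain = 25 − 5.00 = 20.00. The private return per contributed unit (0.20) is below 1, so free-riding is indeed the best response regardless of what the others do.

20.00 dollars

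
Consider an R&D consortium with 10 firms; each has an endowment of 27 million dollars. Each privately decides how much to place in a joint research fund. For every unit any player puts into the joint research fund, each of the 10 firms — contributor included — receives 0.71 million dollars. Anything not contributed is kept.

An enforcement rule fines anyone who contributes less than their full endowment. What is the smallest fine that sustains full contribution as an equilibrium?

7.83 million dollars

Given the others contribute fully, the best deviation is to contribute 0 (any partial contribution still incurs the fine and gives up units whose private return 0.71 is below 1).
Deviating from 27 to 0 saves 27 million dollars but forfeits the deviator's share of the drop in the joint research fund: 0.71 × 27 = 19.17.
So the deviation gain is 27 − 19.17 = 7.83, and the fine must be at least 7.83 million dollars to wipe it out.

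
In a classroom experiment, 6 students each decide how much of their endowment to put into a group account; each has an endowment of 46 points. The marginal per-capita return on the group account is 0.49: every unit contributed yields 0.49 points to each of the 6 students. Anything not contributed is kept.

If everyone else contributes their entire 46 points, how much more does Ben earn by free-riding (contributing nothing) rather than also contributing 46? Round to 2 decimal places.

Switching from a contribution of 46 to 0 lets Ben keep an extra 46 points, but lowers the group account by 46, which costs Ben their own share of that drop: 0.49 × 46 = 22.54.
Net gain = 46 − 22.54 = 23.46. The private return per contributed unit (0.49) is below 1, so free-riding is indeed the best response regardless of what the others do.

23.46 points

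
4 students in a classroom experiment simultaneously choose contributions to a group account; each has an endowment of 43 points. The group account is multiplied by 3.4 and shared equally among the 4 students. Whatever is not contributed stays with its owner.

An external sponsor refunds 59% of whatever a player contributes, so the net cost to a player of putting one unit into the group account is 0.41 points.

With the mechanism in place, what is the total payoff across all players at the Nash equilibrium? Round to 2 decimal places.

686.28 points

The effective private return per unit is now (3.4/4) / 0.41 = 2.0732 > 1, so every player's dominant strategy flips to full contribution.
So the Nash equilibrium is full contribution by all 4; the group earns 4 × (43 × 0.59 + 3.4 × 43) = 686.28.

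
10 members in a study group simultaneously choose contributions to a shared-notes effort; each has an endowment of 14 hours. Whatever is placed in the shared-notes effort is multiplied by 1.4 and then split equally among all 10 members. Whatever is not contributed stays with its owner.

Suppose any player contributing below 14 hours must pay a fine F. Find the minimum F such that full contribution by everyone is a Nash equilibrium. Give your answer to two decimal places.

Given the others contribute fully, the best deviation is to contribute 0 (any partial contribution still incurs the fine and gives up units whose private return 0.1400 is below 1).
Deviating from 14 to 0 saves 14 hours but forfeits the deviator's share of the drop in the shared-notes effort: 1.4/10 × 14 = 1.96.
So the deviation gain is 14 − 1.96 = 12.04, and the fine must be at least 12.04 hours to wipe it out.

12.04 hours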